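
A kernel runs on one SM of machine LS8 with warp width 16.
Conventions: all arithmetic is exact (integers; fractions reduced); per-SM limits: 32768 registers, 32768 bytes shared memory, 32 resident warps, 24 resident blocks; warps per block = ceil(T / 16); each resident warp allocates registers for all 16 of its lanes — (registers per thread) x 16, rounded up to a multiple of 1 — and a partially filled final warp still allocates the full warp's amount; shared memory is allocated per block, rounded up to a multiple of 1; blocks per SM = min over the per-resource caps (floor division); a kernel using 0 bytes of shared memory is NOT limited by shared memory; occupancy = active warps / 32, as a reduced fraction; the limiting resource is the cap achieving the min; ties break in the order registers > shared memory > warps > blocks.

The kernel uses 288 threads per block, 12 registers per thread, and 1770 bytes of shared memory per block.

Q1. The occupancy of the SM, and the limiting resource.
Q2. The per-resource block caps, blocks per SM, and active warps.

Answer: occupancy 9/16, limited by warps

registers: 9 blocks
shared memory: 18 blocks
warps: 1 block
blocks: 24 blocks

Answer: 1 block, 18 active warps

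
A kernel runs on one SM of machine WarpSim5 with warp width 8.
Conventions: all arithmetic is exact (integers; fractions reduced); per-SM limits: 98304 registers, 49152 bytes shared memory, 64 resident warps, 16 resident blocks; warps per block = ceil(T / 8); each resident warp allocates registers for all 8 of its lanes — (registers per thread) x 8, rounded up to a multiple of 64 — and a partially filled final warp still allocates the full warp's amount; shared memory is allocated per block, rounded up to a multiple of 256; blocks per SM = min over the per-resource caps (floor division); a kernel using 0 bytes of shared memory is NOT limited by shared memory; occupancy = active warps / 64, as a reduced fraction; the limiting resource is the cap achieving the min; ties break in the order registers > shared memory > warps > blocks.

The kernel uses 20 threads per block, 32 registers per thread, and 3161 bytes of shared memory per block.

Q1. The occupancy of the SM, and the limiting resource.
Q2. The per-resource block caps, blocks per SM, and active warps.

Answer: occupancy 21/32, limited by shared memory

registers: 128 blocks
shared memory: 14 blocks
warps: 21 blocks
blocks: 16 blocks

Answer: 14 blocks, 42 active warps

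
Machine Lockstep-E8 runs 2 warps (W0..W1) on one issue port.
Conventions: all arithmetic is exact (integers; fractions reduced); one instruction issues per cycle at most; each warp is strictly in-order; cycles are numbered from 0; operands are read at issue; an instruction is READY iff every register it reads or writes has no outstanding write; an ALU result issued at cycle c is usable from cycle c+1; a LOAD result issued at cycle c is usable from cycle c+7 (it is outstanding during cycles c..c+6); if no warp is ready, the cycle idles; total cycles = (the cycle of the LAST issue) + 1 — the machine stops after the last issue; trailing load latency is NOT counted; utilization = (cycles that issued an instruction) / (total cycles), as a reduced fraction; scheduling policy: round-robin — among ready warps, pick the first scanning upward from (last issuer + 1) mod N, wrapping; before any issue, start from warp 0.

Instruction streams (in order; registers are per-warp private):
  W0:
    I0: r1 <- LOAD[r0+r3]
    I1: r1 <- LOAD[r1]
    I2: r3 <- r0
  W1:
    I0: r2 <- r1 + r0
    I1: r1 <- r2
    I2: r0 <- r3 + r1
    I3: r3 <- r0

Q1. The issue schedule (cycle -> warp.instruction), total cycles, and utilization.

cycle 0: W0.I0
cycle 1: W1.I0
cycle 2: W1.I1
cycle 3: W1.I2
cycle 4: W1.I3
cycle 5: idle
cycle 6: idle
cycle 7: W0.I1
cycle 8: W0.I2

Answer: 9 cycles, utilization 7/9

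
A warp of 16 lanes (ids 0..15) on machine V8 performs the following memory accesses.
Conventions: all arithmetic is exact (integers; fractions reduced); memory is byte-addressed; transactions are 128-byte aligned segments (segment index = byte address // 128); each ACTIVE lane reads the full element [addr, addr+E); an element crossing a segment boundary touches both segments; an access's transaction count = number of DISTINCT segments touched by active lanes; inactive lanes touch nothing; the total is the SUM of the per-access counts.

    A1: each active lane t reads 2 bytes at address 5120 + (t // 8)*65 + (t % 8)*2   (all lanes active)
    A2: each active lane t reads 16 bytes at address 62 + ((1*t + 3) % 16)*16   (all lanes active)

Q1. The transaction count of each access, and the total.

A1: 1 transaction
A2: 3 transactions

Answer: 1,3; total 4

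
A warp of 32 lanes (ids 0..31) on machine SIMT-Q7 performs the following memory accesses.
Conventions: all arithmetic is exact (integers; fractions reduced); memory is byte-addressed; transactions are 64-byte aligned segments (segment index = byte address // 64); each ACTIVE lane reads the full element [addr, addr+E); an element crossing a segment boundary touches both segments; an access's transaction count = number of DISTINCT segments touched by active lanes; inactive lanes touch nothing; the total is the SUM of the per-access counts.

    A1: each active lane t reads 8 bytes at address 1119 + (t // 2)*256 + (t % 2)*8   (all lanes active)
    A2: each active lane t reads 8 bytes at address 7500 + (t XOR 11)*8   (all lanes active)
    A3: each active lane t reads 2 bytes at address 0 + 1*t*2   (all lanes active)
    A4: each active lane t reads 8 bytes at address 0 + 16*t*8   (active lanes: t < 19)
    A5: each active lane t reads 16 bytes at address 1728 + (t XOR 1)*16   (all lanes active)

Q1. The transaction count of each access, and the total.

A1: 16 transactions
A2: 5 transactions
A3: 1 transaction
A4: 19 transactions
A5: 8 transactions

Answer: 16,5,1,19,8; total 49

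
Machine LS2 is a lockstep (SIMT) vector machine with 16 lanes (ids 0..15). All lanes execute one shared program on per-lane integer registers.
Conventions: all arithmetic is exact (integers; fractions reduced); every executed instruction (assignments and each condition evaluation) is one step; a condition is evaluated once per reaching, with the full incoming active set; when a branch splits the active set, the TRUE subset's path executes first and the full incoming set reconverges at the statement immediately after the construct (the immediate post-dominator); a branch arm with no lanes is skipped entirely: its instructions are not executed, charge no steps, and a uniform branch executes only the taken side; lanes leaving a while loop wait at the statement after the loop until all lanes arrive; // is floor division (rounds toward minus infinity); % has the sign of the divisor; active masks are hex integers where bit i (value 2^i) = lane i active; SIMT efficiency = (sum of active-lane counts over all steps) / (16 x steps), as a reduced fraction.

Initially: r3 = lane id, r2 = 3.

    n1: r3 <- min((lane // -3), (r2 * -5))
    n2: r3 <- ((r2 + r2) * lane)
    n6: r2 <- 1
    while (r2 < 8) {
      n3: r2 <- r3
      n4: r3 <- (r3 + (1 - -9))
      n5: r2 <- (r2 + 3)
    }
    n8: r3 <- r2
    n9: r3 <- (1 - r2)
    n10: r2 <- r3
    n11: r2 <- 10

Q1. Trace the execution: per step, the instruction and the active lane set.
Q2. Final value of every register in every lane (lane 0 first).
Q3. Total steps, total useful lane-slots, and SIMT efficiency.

step 0: r3 <- min((lane // -3), (r2 * -5)) 0xffff
step 1: r3 <- ((r2 + r2) * lane)     0xffff
step 2: r2 <- 1                      0xffff
step 3: eval (r2 < 8)                0xffff
step 4: r2 <- r3                     0xffff
step 5: r3 <- (r3 + (1 - -9))        0xffff
step 6: r2 <- (r2 + 3)               0xffff
step 7: eval (r2 < 8)                0xffff
step 8: r2 <- r3                     0x0001
step 9: r3 <- (r3 + (1 - -9))        0x0001
step 10: r2 <- (r2 + 3)               0x0001
step 11: eval (r2 < 8)                0x0001
step 12: r3 <- r2                     0xffff
step 13: r3 <- (1 - r2)               0xffff
step 14: r2 <- r3                     0xffff
step 15: r2 <- 10                     0xffff

Answer: 16 steps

r3: -12,-8,-14,-20,-26,-32,-38,-44,-50,-56,-62,-68,-74,-80,-86,-92
r2: 10,10,10,10,10,10,10,10,10,10,10,10,10,10,10,10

steps = 16; useful = 196; efficiency = 196/256 = 49/64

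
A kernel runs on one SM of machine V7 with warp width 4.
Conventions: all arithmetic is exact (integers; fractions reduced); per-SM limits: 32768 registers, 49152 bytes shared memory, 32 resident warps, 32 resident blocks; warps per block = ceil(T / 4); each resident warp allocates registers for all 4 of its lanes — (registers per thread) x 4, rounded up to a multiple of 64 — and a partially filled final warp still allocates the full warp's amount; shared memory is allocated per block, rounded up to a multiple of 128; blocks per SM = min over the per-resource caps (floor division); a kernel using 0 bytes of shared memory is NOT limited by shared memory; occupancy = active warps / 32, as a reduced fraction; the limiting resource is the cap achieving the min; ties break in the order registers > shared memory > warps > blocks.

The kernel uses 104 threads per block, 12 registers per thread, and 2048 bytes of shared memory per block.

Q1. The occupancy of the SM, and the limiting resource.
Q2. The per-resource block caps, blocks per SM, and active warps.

Answer: occupancy 13/16, limited by warps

registers: 19 blocks
shared memory: 24 blocks
warps: 1 block
blocks: 32 blocks

Answer: 1 block, 26 active warps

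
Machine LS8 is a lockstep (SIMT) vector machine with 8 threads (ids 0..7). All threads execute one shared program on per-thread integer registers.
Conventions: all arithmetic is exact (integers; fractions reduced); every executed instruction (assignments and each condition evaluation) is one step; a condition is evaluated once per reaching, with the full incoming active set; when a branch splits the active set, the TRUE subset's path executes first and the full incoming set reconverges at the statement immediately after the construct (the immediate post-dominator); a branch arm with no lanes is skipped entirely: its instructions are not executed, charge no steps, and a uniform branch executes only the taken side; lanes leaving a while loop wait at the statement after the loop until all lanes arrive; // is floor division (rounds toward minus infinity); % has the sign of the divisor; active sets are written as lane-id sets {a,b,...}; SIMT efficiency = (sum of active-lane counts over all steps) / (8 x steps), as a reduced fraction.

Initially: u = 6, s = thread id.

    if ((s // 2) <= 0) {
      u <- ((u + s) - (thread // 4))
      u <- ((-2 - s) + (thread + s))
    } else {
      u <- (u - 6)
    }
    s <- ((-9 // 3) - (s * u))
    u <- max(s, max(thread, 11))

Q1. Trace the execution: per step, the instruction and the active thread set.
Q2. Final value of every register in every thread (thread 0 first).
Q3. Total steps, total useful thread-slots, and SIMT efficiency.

step 0: eval ((s // 2) <= 0)         {0,1,2,3,4,5,6,7}
step 1: u <- ((u + s) - (thread // 4)) {0,1}
step 2: u <- ((-2 - s) + (thread + s)) {0,1}
step 3: u <- (u - 6)                 {2,3,4,5,6,7}
step 4: s <- ((-9 // 3) - (s * u))   {0,1,2,3,4,5,6,7}
step 5: u <- max(s, max(thread, 11)) {0,1,2,3,4,5,6,7}

Answer: 6 steps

u: 11,11,11,11,11,11,11,11
s: -3,-2,-3,-3,-3,-3,-3,-3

steps = 6; useful = 34; efficiency = 34/48 = 17/24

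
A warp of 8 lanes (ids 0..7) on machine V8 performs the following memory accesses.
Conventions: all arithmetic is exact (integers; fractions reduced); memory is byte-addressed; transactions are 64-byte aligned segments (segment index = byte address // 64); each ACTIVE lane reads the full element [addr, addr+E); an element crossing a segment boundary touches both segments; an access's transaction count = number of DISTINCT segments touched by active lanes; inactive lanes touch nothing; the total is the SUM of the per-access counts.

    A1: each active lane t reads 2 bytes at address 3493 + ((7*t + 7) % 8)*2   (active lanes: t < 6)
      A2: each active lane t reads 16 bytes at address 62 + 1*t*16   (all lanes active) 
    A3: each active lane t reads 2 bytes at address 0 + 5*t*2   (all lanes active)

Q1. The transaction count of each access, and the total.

A1: 1 transaction
A2: 3 transactions
A3: 2 transactions

Answer: 1,3,2; total 6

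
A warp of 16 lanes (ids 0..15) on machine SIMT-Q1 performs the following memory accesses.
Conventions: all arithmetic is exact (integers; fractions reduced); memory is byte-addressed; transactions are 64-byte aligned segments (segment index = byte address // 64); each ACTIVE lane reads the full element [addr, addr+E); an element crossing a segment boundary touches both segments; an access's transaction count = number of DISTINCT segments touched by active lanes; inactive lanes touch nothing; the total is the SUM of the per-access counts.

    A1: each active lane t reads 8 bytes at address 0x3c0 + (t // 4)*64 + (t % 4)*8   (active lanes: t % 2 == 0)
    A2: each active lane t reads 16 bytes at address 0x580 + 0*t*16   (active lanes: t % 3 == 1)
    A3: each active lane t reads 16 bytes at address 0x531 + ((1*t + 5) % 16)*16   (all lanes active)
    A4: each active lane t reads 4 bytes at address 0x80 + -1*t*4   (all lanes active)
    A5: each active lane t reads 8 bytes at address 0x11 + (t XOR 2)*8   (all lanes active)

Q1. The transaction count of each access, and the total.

A1: 4 transactions
A2: 1 transaction
A3: 5 transactions
A4: 2 transactions
A5: 3 transactions

Answer: 4,1,5,2,3; total 15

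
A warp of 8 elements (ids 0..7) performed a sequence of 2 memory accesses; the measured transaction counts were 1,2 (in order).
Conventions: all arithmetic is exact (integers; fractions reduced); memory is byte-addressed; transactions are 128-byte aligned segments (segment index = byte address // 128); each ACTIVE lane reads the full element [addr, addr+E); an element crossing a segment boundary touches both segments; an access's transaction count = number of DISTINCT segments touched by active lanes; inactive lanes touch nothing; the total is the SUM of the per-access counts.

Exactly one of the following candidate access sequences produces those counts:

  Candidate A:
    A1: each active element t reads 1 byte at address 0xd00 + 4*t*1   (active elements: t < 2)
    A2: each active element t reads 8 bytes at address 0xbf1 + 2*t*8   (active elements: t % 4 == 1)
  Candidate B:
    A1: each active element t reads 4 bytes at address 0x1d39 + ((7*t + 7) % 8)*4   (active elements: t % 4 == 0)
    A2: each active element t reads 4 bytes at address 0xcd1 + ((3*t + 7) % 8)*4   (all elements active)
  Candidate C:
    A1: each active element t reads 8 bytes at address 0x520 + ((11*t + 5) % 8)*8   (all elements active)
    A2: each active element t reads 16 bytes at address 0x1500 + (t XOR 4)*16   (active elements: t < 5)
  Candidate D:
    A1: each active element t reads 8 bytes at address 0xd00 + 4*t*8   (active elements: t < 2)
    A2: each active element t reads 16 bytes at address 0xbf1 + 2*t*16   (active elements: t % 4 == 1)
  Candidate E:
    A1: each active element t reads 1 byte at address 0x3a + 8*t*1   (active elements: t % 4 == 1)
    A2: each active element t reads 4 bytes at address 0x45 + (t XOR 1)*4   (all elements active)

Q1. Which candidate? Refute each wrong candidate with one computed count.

A: A2 gives 1 transaction, not 2
B: A2 gives 1 transaction, not 2
C: A2 gives 1 transaction, not 2
E: A2 gives 1 transaction, not 2
D: all counts match (1,2)

Answer: D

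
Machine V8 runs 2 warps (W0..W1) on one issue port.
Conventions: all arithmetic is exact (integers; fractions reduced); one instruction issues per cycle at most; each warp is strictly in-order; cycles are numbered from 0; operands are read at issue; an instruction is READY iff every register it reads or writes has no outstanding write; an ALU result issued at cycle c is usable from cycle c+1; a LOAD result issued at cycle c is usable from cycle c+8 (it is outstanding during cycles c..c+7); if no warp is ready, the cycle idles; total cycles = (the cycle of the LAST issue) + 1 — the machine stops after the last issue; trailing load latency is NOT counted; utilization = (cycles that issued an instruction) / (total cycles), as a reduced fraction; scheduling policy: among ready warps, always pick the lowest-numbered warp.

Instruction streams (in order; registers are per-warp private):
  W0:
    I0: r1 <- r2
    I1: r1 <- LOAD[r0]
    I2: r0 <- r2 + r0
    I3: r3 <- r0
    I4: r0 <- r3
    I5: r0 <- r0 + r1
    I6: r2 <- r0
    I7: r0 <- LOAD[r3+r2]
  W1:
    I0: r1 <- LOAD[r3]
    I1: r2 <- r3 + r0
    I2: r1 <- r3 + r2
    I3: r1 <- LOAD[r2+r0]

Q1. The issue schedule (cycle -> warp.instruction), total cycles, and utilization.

cycle 0: W0.I0
cycle 1: W0.I1
cycle 2: W0.I2
cycle 3: W0.I3
cycle 4: W0.I4
cycle 5: W1.I0
cycle 6: W1.I1
cycle 7: idle
cycle 8: idle
cycle 9: W0.I5
cycle 10: W0.I6
cycle 11: W0.I7
cycle 12: idle
cycle 13: W1.I2
cycle 14: W1.I3

Answer: 15 cycles, utilization 4/5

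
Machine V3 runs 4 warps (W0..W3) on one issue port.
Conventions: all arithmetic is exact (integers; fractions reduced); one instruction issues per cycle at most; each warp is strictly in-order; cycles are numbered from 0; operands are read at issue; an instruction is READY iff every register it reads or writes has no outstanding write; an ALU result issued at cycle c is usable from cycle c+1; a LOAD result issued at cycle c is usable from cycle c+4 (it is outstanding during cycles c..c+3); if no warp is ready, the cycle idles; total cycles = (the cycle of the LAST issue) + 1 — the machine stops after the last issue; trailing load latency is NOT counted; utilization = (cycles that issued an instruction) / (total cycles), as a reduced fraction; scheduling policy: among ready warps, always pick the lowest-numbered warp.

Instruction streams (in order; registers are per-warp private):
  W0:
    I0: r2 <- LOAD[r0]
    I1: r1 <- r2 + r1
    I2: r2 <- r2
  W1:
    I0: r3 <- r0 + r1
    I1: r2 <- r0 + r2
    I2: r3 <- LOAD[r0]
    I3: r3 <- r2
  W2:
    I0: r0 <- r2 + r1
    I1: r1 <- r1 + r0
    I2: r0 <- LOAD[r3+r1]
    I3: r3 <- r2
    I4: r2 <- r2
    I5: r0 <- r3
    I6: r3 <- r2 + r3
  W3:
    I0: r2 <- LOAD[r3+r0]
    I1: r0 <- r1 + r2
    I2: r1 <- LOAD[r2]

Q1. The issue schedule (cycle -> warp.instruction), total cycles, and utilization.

cycle 0: W0.I0
cycle 1: W1.I0
cycle 2: W1.I1
cycle 3: W1.I2
cycle 4: W0.I1
cycle 5: W0.I2
cycle 6: W2.I0
cycle 7: W1.I3
cycle 8: W2.I1
cycle 9: W2.I2
cycle 10: W2.I3
cycle 11: W2.I4
cycle 12: W3.I0
cycle 13: W2.I5
cycle 14: W2.I6
cycle 15: idle
cycle 16: W3.I1
cycle 17: W3.I2

Answer: 18 cycles, utilization 17/18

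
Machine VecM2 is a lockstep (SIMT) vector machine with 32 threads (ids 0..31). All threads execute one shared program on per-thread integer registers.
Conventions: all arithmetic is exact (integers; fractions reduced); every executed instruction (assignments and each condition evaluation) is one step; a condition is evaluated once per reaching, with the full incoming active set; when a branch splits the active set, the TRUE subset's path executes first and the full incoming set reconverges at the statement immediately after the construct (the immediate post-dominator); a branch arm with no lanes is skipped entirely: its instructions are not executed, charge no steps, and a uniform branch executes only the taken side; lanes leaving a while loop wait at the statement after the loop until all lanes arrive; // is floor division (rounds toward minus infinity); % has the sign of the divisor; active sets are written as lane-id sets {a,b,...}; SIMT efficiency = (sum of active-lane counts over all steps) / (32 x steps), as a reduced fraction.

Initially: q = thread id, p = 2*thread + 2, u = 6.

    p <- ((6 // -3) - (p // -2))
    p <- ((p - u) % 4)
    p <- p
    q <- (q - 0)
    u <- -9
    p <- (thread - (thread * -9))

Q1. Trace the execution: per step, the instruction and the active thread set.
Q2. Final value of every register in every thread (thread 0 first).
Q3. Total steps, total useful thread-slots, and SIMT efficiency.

step 0: p <- ((6 // -3) - (p // -2)) {0,1,2,3,4,5,6,7,8,9,10,11,12,13,14,15,16,17,18,19,20,21,22,23,24,25,26,27,28,29,30,31}
step 1: p <- ((p - u) % 4)           {0,1,2,3,4,5,6,7,8,9,10,11,12,13,14,15,16,17,18,19,20,21,22,23,24,25,26,27,28,29,30,31}
step 2: p <- p                       {0,1,2,3,4,5,6,7,8,9,10,11,12,13,14,15,16,17,18,19,20,21,22,23,24,25,26,27,28,29,30,31}
step 3: q <- (q - 0)                 {0,1,2,3,4,5,6,7,8,9,10,11,12,13,14,15,16,17,18,19,20,21,22,23,24,25,26,27,28,29,30,31}
step 4: u <- -9                      {0,1,2,3,4,5,6,7,8,9,10,11,12,13,14,15,16,17,18,19,20,21,22,23,24,25,26,27,28,29,30,31}
step 5: p <- (thread - (thread * -9)) {0,1,2,3,4,5,6,7,8,9,10,11,12,13,14,15,16,17,18,19,20,21,22,23,24,25,26,27,28,29,30,31}

Answer: 6 steps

q: 0,1,2,3,4,5,6,7,8,9,10,11,12,13,14,15,16,17,18,19,20,21,22,23,24,25,26,27,28,29,30,31
p: 0,10,20,30,40,50,60,70,80,90,100,110,120,130,140,150,160,170,180,190,200,210,220,230,240,250,260,270,280,290,300,310
u: -9,-9,-9,-9,-9,-9,-9,-9,-9,-9,-9,-9,-9,-9,-9,-9,-9,-9,-9,-9,-9,-9,-9,-9,-9,-9,-9,-9,-9,-9,-9,-9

steps = 6; useful = 192; efficiency = 192/192 = 1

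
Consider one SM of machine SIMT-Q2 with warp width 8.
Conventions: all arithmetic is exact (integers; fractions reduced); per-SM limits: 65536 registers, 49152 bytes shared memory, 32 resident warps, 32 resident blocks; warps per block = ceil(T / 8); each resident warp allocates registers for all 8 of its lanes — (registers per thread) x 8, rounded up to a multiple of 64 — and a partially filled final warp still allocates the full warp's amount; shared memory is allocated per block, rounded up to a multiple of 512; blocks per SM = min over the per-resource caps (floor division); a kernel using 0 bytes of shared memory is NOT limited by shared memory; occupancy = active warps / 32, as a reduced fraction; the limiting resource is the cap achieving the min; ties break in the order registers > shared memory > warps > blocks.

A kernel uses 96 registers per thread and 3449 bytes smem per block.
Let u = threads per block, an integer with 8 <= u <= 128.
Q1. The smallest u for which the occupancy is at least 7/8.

Answer: u = 17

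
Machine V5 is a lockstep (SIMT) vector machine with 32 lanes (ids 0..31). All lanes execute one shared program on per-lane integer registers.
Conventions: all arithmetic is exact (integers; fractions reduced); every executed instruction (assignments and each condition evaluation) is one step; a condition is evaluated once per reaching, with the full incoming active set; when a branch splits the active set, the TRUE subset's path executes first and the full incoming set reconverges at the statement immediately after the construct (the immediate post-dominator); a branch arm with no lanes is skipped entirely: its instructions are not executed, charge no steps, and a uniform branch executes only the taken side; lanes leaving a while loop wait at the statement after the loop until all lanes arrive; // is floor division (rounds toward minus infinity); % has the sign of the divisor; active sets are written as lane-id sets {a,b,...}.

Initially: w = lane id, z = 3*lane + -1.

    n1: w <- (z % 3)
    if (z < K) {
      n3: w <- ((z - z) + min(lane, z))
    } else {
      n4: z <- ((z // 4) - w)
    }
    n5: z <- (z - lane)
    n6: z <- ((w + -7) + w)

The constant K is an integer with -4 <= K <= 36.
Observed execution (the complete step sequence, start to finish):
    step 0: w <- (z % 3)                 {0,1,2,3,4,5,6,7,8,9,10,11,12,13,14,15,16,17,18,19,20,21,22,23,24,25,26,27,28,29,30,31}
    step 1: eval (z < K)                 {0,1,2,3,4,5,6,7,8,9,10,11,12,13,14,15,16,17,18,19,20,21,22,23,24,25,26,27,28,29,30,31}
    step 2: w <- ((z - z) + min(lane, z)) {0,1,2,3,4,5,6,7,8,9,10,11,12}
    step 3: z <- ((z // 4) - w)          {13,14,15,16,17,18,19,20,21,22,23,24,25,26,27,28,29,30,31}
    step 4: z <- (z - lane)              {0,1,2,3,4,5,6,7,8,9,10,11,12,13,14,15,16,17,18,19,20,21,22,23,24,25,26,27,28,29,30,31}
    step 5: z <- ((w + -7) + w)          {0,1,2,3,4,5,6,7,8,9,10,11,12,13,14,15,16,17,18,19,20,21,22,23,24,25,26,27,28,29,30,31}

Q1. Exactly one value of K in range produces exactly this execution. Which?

Answer: K = 36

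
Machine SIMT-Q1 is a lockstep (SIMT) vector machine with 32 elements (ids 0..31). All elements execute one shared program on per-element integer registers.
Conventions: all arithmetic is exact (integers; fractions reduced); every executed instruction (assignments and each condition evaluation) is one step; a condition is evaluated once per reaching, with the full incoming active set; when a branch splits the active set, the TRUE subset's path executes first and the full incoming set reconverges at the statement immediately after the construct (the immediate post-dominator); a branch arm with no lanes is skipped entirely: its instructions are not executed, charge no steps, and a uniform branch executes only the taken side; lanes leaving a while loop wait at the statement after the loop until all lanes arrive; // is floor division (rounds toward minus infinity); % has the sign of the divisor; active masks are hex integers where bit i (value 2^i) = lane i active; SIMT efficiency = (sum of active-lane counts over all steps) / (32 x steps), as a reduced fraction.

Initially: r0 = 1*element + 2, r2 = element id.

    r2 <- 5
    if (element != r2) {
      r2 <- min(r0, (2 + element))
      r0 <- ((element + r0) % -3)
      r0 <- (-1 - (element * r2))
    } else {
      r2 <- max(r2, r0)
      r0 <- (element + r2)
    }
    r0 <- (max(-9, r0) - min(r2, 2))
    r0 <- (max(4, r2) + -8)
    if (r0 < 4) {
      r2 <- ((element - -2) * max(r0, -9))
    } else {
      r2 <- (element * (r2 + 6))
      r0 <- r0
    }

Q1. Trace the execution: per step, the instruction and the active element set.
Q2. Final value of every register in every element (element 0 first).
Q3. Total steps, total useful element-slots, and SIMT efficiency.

step 0: r2 <- 5                      0xffffffff
step 1: eval (element != r2)         0xffffffff
step 2: r2 <- min(r0, (2 + element)) 0xffffffdf
step 3: r0 <- ((element + r0) % -3)  0xffffffdf
step 4: r0 <- (-1 - (element * r2))  0xffffffdf
step 5: r2 <- max(r2, r0)            0x00000020
step 6: r0 <- (element + r2)         0x00000020
step 7: r0 <- (max(-9, r0) - min(r2, 2)) 0xffffffff
step 8: r0 <- (max(4, r2) + -8)      0xffffffff
step 9: eval (r0 < 4)                0xffffffff
step 10: r2 <- ((element - -2) * max(r0, -9)) 0x000003ff
step 11: r2 <- (element * (r2 + 6))   0xfffffc00
step 12: r0 <- r0                     0xfffffc00

Answer: 13 steps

r0: -4,-4,-4,-3,-2,-1,0,1,2,3,4,5,6,7,8,9,10,11,12,13,14,15,16,17,18,19,20,21,22,23,24,25
r2: -8,-12,-16,-15,-12,-7,0,9,20,33,180,209,240,273,308,345,384,425,468,513,560,609,660,713,768,825,884,945,1008,1073,1140,1209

steps = 13; useful = 309; efficiency = 309/416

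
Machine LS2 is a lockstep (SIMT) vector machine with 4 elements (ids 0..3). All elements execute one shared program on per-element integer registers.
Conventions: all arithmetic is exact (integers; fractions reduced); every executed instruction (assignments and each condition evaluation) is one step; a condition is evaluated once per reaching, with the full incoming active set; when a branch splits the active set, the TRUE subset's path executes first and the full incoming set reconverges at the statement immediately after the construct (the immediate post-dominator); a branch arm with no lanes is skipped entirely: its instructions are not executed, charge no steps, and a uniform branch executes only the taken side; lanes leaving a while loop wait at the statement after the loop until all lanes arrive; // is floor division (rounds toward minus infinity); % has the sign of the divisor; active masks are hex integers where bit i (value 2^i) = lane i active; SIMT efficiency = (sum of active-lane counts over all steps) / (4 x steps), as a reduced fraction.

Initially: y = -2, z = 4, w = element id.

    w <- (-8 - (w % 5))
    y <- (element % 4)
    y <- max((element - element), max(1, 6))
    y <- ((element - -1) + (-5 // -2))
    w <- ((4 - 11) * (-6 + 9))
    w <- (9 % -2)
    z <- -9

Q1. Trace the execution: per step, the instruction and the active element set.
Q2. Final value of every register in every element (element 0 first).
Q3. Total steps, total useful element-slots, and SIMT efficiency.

step 0: w <- (-8 - (w % 5))          0xf
step 1: y <- (element % 4)           0xf
step 2: y <- max((element - element), max(1, 6)) 0xf
step 3: y <- ((element - -1) + (-5 // -2)) 0xf
step 4: w <- ((4 - 11) * (-6 + 9))   0xf
step 5: w <- (9 % -2)                0xf
step 6: z <- -9                      0xf

Answer: 7 steps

y: 3,4,5,6
z: -9,-9,-9,-9
w: -1,-1,-1,-1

steps = 7; useful = 28; efficiency = 28/28 = 1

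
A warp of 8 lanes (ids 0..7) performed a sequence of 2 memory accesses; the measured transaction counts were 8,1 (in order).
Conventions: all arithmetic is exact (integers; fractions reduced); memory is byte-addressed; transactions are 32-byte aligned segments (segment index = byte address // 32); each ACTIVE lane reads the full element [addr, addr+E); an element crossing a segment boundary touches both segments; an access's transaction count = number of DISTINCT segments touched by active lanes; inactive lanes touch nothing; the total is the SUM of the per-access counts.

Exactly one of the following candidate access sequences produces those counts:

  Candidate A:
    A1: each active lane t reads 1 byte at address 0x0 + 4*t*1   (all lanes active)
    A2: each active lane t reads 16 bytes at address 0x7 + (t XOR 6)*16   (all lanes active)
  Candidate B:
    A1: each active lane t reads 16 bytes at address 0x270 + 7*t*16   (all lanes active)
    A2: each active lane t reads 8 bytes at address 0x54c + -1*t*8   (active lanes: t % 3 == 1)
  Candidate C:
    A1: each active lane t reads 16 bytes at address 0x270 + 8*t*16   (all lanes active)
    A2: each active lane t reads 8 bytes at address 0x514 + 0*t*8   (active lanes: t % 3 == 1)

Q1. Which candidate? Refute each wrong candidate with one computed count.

A: A1 gives 1 transaction, not 8
B: A2 gives 3 transactions, not 1
C: all counts match (8,1)

Answer: C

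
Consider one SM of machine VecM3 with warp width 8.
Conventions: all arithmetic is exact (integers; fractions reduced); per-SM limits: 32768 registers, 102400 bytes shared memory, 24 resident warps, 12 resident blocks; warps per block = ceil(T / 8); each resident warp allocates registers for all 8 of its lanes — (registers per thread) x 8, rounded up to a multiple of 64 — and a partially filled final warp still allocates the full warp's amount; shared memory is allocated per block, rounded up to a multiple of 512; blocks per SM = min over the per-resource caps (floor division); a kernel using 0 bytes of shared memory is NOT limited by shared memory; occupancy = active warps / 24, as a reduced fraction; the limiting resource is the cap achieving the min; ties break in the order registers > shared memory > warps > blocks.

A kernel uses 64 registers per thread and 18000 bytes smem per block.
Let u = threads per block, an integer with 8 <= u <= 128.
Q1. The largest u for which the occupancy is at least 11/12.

Answer: u = 96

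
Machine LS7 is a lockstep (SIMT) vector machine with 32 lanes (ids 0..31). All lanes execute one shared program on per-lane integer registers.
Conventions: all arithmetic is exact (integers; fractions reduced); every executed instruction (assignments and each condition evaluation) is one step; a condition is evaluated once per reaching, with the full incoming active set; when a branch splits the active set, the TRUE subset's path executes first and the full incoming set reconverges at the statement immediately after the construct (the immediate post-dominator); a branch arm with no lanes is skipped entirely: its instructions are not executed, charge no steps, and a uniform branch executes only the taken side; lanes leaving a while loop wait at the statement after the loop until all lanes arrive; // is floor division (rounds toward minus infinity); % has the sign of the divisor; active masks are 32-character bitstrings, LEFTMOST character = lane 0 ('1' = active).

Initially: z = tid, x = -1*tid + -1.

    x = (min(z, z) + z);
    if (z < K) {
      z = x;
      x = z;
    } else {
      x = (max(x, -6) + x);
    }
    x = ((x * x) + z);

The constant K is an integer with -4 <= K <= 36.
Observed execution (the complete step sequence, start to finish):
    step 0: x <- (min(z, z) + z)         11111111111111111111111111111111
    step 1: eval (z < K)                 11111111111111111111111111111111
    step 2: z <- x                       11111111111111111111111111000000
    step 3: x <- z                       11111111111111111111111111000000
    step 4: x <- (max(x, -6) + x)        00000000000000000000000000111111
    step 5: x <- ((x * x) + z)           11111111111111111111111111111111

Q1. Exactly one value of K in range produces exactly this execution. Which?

Answer: K = 26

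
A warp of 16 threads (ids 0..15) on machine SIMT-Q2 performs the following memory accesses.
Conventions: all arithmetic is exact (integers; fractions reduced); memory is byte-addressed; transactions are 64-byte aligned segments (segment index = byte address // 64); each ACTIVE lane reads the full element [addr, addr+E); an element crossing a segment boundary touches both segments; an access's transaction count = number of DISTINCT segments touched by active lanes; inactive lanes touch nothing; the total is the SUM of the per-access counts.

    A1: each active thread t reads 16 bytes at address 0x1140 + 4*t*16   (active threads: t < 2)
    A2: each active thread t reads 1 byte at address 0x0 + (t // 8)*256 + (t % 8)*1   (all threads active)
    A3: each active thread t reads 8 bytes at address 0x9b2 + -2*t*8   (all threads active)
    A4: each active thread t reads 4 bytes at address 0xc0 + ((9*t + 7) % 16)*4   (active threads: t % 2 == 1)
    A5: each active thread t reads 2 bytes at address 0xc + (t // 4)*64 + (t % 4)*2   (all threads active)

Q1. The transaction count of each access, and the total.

A1: 2 transactions
A2: 2 transactions
A3: 4 transactions
A4: 1 transaction
A5: 4 transactions

Answer: 2,2,4,1,4; total 13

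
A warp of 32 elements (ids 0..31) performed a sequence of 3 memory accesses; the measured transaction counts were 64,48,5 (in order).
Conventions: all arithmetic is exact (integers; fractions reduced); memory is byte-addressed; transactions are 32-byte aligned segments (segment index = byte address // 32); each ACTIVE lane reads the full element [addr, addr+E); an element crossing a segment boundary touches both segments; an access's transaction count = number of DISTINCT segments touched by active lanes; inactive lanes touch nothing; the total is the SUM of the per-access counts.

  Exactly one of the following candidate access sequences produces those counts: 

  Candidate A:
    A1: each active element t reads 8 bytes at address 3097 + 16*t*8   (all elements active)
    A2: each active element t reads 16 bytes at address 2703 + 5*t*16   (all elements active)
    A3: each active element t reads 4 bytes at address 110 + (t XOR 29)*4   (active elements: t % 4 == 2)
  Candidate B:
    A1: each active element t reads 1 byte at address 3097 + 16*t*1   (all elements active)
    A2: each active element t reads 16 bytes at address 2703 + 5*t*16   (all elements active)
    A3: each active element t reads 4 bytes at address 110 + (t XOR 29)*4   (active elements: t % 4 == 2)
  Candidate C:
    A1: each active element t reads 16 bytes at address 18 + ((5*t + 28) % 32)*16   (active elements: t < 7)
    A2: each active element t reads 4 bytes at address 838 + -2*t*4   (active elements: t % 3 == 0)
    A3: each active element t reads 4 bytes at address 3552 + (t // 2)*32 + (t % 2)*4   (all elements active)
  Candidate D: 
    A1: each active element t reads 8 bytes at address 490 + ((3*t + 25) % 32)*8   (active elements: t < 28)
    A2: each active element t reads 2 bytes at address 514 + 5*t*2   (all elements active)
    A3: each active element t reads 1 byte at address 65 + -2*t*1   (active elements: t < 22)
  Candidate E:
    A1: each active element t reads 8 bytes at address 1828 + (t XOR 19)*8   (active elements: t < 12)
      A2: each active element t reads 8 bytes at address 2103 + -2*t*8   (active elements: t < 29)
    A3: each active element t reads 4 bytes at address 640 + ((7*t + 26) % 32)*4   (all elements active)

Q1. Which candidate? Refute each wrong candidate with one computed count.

B: A1 gives 17 transactions, not 64
C: A1 gives 10 transactions, not 64
D: A1 gives 9 transactions, not 64
E: A1 gives 4 transactions, not 64
A: all counts match (64,48,5)

Answer: A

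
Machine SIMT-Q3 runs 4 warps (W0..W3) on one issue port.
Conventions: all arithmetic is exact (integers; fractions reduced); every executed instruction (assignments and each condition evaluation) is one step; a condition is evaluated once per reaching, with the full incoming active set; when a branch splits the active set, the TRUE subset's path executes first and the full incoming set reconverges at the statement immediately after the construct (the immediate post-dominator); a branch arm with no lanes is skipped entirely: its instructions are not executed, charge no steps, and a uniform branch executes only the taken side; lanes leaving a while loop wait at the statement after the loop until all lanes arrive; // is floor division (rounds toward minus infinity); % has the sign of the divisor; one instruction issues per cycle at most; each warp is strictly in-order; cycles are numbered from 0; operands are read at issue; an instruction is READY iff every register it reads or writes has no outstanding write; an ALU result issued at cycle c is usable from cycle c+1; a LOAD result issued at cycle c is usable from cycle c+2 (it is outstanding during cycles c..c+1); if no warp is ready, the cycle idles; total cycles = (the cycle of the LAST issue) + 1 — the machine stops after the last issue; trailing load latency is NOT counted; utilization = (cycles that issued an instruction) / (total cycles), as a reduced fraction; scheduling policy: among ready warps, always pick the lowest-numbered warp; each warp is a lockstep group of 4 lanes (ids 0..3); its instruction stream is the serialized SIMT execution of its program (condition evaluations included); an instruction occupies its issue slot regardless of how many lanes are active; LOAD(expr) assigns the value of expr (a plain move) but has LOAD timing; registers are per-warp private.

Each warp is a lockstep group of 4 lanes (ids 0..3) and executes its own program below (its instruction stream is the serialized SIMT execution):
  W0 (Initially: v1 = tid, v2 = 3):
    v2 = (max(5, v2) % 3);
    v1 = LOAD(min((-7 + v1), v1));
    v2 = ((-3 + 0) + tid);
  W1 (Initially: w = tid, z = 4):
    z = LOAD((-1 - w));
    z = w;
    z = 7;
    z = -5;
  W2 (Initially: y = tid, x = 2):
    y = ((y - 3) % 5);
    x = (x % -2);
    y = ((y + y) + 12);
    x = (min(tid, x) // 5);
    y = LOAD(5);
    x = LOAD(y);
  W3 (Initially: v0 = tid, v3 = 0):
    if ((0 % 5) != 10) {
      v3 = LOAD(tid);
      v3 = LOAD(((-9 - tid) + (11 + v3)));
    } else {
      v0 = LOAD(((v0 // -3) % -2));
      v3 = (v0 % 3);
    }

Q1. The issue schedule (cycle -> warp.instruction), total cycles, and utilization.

cycle 0: W0.I0
cycle 1: W0.I1
cycle 2: W0.I2
cycle 3: W1.I0
cycle 4: W2.I0
cycle 5: W1.I1
cycle 6: W1.I2
cycle 7: W1.I3
cycle 8: W2.I1
cycle 9: W2.I2
cycle 10: W2.I3
cycle 11: W2.I4
cycle 12: W3.I0
cycle 13: W2.I5
cycle 14: W3.I1
cycle 15: idle
cycle 16: W3.I2

Answer: 17 cycles, utilization 16/17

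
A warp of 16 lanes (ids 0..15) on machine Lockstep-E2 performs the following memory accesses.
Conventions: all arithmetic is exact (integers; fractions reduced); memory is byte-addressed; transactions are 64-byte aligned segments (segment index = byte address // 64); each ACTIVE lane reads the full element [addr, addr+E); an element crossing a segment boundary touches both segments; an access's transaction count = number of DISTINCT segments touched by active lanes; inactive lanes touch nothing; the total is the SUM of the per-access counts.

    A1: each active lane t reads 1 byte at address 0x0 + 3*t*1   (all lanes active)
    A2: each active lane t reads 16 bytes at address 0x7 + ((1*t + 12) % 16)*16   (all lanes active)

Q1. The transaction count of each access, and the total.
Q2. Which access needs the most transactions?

A1: 1 transaction
A2: 5 transactions

Answer: 1,5; total 6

Answer: A2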